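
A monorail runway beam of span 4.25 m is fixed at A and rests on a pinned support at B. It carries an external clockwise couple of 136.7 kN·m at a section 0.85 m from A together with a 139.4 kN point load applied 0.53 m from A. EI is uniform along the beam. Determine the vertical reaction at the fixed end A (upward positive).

R_A = 118.9 kN

Choose R_B as the redundant. The primary structure is the cantilever fixed at A.
Primary-structure tip deflection at B by superposition:
  clockwise couple 136.7 at a = 0.85: M₀a(2L − a)/(2EI) = 444.4/EI
  point load 139.4 at a = 0.53: Pa²(3L − a)/(6EI) = 79.75/EI
  δ_0 = 524.2/EI
Flexibility coefficient — unit upward force at B: δ_{BB} = L³/(3EI) = 25.59/EI.
The prop prevents deflection at B: R_B = δ_0/δ_{BB} = 524.2/25.59 = 20.49 kN.
Vertical equilibrium: R_A = ΣP − R_B = 139.4 − 20.49 = 118.9 kN.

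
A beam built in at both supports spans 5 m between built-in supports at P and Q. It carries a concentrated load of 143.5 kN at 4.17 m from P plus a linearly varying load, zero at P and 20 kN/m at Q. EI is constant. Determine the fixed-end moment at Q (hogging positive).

Take the two fixed-end moments M_P, M_Q as redundants; the released structure is the simple span PQ.
Simple-span end rotations at P and Q under the given loads:
  at P: point load 143.5 at a = 4.17: Pab(L + b)/(6LEI) = 96.52/EI
  at Q: point load 143.5 at a = 4.17: Pab(L + a)/(6LEI) = 151.8/EI
  at P: triangular load, peak 20: 7w₀L³/(360EI) = 48.61/EI
  at Q: triangular load, peak 20: w₀L³/(45EI) = 55.56/EI
  θ_P0 = 145.1/EI,  θ_Q0 = 207.4/EI
Flexibility coefficients: a unit moment at one end gives L/(3EI) there and L/(6EI) at the far end, so f₁₁ = f₂₂ = 1.667/EI and f₁₂ = f₂₁ = 0.8333/EI.
Compatibility — zero rotation at each built-in end:
  1.667 M_P + 0.8333 M_Q = 145.1
  0.8333 M_P + 1.667 M_Q = 207.4
Solving the pair gives M_P = 33.16 kN·m and M_Q = 107.8 kN·m (hogging).

M_Q = 107.8 kN·m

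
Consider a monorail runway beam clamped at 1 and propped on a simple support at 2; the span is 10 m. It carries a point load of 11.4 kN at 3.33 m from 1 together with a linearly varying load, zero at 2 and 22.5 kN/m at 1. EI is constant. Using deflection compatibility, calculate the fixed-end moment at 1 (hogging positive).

M_1 = 171.1 kN·m

Take the reaction at 2 as the redundant and release it; the primary structure is a cantilever fixed at 1.
Downward deflection at the released point 2 due to the loads:
  point load 11.4 at a = 3.33: Pa²(3L − a)/(6EI) = 561.9/EI
  triangular load, peak 22.5 at the fixed end: w₀L⁴/(30EI) = 7500/EI
  δ_0 = 8062/EI
Tip deflection under a unit load at 2: L³/(3EI) = 333.3/EI.
Compatibility at 2: δ_0 − R_2·δ_{22} = 0, so R_2 = 8062/333.3 = 24.19 kN.
Moment equilibrium about 1: M_1 = Σ(load moments about 1) − R_2·L = 413 − 24.19×10 = 171.1 kN·m.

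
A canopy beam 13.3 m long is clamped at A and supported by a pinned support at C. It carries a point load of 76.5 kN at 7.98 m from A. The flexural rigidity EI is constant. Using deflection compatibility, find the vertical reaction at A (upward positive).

Choose R_C as the redundant. The primary structure is the cantilever fixed at A.
Free-end deflection of the primary structure under the applied loading (downward +):
  point load 76.5 at a = 7.98: Pa²(3L − a)/(6EI) = 25917/EI
Flexibility coefficient — unit upward force at C: δ_{CC} = L³/(3EI) = 784.2/EI.
Compatibility at C: δ_0 − R_C·δ_{CC} = 0, so R_C = 25917/784.2 = 33.05 kN.
Vertical equilibrium: R_A = ΣP − R_C = 76.5 − 33.05 = 43.45 kN.

R_A = 43.45 kN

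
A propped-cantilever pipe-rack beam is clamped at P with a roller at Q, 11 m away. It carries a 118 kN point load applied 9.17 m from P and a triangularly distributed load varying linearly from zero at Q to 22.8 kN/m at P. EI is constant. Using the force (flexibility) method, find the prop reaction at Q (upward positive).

Remove the prop at Q; the released (primary) structure is a cantilever built in at P.
Free-end deflection of the primary structure under the applied loading (downward +):
  point load 118 at a = 9.17: Pa²(3L − a)/(6EI) = 39409/EI
  triangular load, peak 22.8 at the fixed end: w₀L⁴/(30EI) = 11127/EI
  δ_0 = 50536/EI
Flexibility coefficient — unit upward force at Q: δ_{QQ} = L³/(3EI) = 443.7/EI.
The prop prevents deflection at Q: R_Q = δ_0/δ_{QQ} = 50536/443.7 = 113.9 kN.

R_Q = 113.9 kN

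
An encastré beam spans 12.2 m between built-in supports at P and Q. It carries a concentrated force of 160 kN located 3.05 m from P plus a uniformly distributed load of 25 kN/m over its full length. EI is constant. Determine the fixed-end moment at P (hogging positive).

M_P = 584.6 kN·m

Take the two fixed-end moments M_P, M_Q as redundants; the released structure is the simple span PQ.
End rotations of the released simple span under the applied load (×1/EI):
  at P: point load 160 at a = 3.05: Pab(L + b)/(6LEI) = 1302/EI
  at Q: point load 160 at a = 3.05: Pab(L + a)/(6LEI) = 930.2/EI
  at P: UDL 25: wL³/(24EI) = 1892/EI
  at Q: UDL 25: wL³/(24EI) = 1892/EI
  θ_P0 = 3194/EI,  θ_Q0 = 2822/EI
Flexibility coefficients: a unit moment at one end gives L/(3EI) there and L/(6EI) at the far end, so f₁₁ = f₂₂ = 4.067/EI and f₁₂ = f₂₁ = 2.033/EI.
Compatibility — zero rotation at each built-in end:
  4.067 M_P + 2.033 M_Q = 3194
  2.033 M_P + 4.067 M_Q = 2822
Solving the pair gives M_P = 584.6 kN·m and M_Q = 401.6 kN·m (hogging).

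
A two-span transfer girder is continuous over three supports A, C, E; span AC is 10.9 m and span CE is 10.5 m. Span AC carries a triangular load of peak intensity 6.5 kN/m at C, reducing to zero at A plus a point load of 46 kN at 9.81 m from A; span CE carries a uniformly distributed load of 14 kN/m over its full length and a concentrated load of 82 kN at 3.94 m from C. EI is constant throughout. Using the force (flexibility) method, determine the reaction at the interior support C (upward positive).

Release continuity at C by inserting a hinge; the redundant is the internal moment M_C. The primary structure is two simply-supported spans AC and CE.
Rotations at C on the released spans (each span's end-slope, ×1/EI):
  span AC: triangular load, peak 6.5: w₀L³/(45EI) = 187.1/EI
  span AC: point load 46 at a = 9.81: Pab(L + a)/(6LEI) = 155.8/EI
  span CE: UDL 14: wL³/(24EI) = 675.3/EI
  span CE: point load 82 at a = 3.94: Pab(L + b)/(6LEI) = 573.9/EI
  relative rotation θ_0 = (342.8 + 1249)/EI = 1592/EI
A unit hogging moment at C produces rotation L₁/(3EI) + L₂/(3EI) = 7.133/EI.
Slope continuity at C: θ_0 = M_C·7.133/EI, so M_C = 1592/7.133 = 223.2 kN·m (hogging).
Span AC, ΣM about A with M_C applied at C: R_C^{AC}·10.9 = 708.7 + 223.2, so R_C^{AC} = 85.49 kN and R_A = 81.42 − 85.49 = -4.067 kN.
Span CE, ΣM about E: R_C^{CE}·10.5 = 1310 + 223.2, so R_C^{CE} = 146 kN and R_E = 229 − 146 = 83.01 kN.
R_C = 85.49 + 146 = 231.5 kN.

R_C = 231.5 kN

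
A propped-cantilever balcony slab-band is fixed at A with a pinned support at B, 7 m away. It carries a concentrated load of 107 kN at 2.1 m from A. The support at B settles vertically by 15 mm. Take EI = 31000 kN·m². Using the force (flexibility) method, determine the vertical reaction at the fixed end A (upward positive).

Remove the prop at B; the released (primary) structure is a cantilever built in at A.
Deflection at B on the released cantilever, summing each load's contribution:
  point load 107 at a = 2.1: Pa²(3L − a)/(6EI) = 1486/EI
Tip deflection under a unit load at B: L³/(3EI) = 114.3/EI.
With EI = 31000 kN·m²: δ_0 = 0.047948 m and δ_{BB} = 0.003688 m/kN.
Compatibility — the beam at B must follow the support down by 0.015 m: δ_0 − R_B·δ_{BB} = 0.015, so R_B = (0.047948 − 0.015)/0.003688 = 8.933 kN.
Vertical equilibrium: R_A = ΣP − R_B = 107 − 8.933 = 98.07 kN.

R_A = 98.07 kN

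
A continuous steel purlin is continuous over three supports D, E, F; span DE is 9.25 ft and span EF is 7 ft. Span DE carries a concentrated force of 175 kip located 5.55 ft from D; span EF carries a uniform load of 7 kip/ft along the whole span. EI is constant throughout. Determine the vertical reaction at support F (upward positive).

R_F = -3.412 kip

Insert a hinge at E; M_E is the redundant, and each span becomes simply supported.
End slopes at the hinge E, treating each span as simply supported:
  span DE: point load 175 at a = 5.55: Pab(L + a)/(6LEI) = 958.3/EI
  span EF: UDL 7: wL³/(24EI) = 100/EI
  relative rotation θ_0 = (958.3 + 100)/EI = 1058/EI
A unit hogging moment at E produces rotation L₁/(3EI) + L₂/(3EI) = 5.417/EI.
Slope continuity at E: θ_0 = M_E·5.417/EI, so M_E = 1058/5.417 = 195.4 kip·ft (hogging).
Span EF, ΣM about F: R_E^{EF}·7 = 171.5 + 195.4, so R_E^{EF} = 52.41 kip and R_F = 49 − 52.41 = -3.412 kip.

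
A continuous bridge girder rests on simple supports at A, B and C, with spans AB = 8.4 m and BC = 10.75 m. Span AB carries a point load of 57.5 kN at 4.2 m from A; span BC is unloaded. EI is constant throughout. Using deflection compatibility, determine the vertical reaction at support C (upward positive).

Take M_B as the redundant. Released structure: two simple spans AB and BC with a hinge at B.
Rotations at B on the released spans (each span's end-slope, ×1/EI):
  span AB: point load 57.5 at a = 4.2: Pab(L + a)/(6LEI) = 253.6/EI
  relative rotation θ_0 = (253.6 + 0)/EI = 253.6/EI
A unit hogging moment at B produces rotation L₁/(3EI) + L₂/(3EI) = 6.383/EI.
Compatibility: M_B·(L₁+L₂)/(3EI) = θ_0, giving M_B = 39.72 kN·m (hogging).
Span BC, ΣM about C: R_B^{BC}·10.75 = 0 + 39.72, so R_B^{BC} = 3.695 kN and R_C = 0 − 3.695 = -3.695 kN.

R_C = -3.695 kN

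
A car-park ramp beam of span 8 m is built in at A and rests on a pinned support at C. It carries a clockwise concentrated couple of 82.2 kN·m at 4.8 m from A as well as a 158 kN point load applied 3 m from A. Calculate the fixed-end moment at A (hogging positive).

M_A = 219.3 kN·m

Choose R_C as the redundant. The primary structure is the cantilever fixed at A.
Free-end deflection of the primary structure under the applied loading (downward +):
  clockwise couple 82.2 at a = 4.8: M₀a(2L − a)/(2EI) = 2210/EI
  point load 158 at a = 3: Pa²(3L − a)/(6EI) = 4977/EI
  δ_0 = 7187/EI
Flexibility coefficient — unit upward force at C: δ_{CC} = L³/(3EI) = 170.7/EI.
The prop prevents deflection at C: R_C = δ_0/δ_{CC} = 7187/170.7 = 42.11 kN.
Moment equilibrium about A: M_A = Σ(load moments about A) − R_C·L = 556.2 − 42.11×8 = 219.3 kN·m.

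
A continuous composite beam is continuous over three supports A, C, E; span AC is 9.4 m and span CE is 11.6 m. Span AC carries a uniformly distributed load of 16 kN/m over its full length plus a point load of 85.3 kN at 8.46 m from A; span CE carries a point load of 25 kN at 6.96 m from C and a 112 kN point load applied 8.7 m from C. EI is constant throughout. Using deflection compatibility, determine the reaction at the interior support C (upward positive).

Take M_C as the redundant. Released structure: two simple spans AC and CE with a hinge at C.
End slopes at the hinge C, treating each span as simply supported:
  span AC: UDL 16: wL³/(24EI) = 553.7/EI
  span AC: point load 85.3 at a = 8.46: Pab(L + a)/(6LEI) = 214.8/EI
  span CE: point load 25 at a = 6.96: Pab(L + b)/(6LEI) = 188.4/EI
  span CE: point load 112 at a = 8.7: Pab(L + b)/(6LEI) = 588.7/EI
  relative rotation θ_0 = (768.5 + 777.1)/EI = 1546/EI
A unit hogging moment at C produces rotation L₁/(3EI) + L₂/(3EI) = 7/EI.
Compatibility: M_C·(L₁+L₂)/(3EI) = θ_0, giving M_C = 220.8 kN·m (hogging).
Span AC, ΣM about A with M_C applied at C: R_C^{AC}·9.4 = 1429 + 220.8, so R_C^{AC} = 175.5 kN and R_A = 235.7 − 175.5 = 60.24 kN.
Span CE, ΣM about E: R_C^{CE}·11.6 = 440.8 + 220.8, so R_C^{CE} = 57.03 kN and R_E = 137 − 57.03 = 79.97 kN.
R_C = 175.5 + 57.03 = 232.5 kN.

R_C = 232.5 kN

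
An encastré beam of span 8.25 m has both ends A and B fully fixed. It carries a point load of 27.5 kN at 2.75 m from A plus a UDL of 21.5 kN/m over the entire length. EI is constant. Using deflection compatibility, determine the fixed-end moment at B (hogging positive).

Release both end moments; the primary structure is a simply-supported span AB with redundants M_A and M_B.
On the primary (simply-supported) span, the end slopes from the loading are:
  at A: point load 27.5 at a = 2.75: Pab(L + b)/(6LEI) = 115.5/EI
  at B: point load 27.5 at a = 2.75: Pab(L + a)/(6LEI) = 92.43/EI
  at A: UDL 21.5: wL³/(24EI) = 503/EI
  at B: UDL 21.5: wL³/(24EI) = 503/EI
  θ_A0 = 618.6/EI,  θ_B0 = 595.5/EI
Flexibility coefficients: a unit moment at one end gives L/(3EI) there and L/(6EI) at the far end, so f₁₁ = f₂₂ = 2.75/EI and f₁₂ = f₂₁ = 1.375/EI.
Compatibility — zero rotation at each built-in end:
  2.75 M_A + 1.375 M_B = 618.6
  1.375 M_A + 2.75 M_B = 595.5
Solving the pair gives M_A = 155.6 kN·m and M_B = 138.8 kN·m (hogging).

M_B = 138.8 kN·m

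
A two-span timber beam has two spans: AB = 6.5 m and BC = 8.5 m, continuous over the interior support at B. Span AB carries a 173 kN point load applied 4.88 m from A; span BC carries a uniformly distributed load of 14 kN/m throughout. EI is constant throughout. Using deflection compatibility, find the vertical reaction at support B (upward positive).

Insert a hinge at B; M_B is the redundant, and each span becomes simply supported.
Rotations at B on the released spans (each span's end-slope, ×1/EI):
  span AB: point load 173 at a = 4.88: Pab(L + a)/(6LEI) = 399.1/EI
  span BC: UDL 14: wL³/(24EI) = 358.2/EI
  relative rotation θ_0 = (399.1 + 358.2)/EI = 757.3/EI
A unit hogging moment at B produces rotation L₁/(3EI) + L₂/(3EI) = 5/EI.
Slope continuity at B: θ_0 = M_B·5/EI, so M_B = 757.3/5 = 151.5 kN·m (hogging).
Span AB, ΣM about A with M_B applied at B: R_B^{AB}·6.5 = 844.2 + 151.5, so R_B^{AB} = 153.2 kN and R_A = 173 − 153.2 = 19.81 kN.
Span BC, ΣM about C: R_B^{BC}·8.5 = 505.8 + 151.5, so R_B^{BC} = 77.32 kN and R_C = 119 − 77.32 = 41.68 kN.
R_B = 153.2 + 77.32 = 230.5 kN.

R_B = 230.5 kN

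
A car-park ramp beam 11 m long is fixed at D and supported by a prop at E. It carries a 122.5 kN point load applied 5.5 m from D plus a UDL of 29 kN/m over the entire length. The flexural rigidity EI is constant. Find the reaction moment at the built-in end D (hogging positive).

M_D = 691.3 kN·m

Remove the prop at E; the released (primary) structure is a cantilever built in at D.
Primary-structure tip deflection at E by superposition:
  point load 122.5 at a = 5.5: Pa²(3L − a)/(6EI) = 16984/EI
  UDL 29: wL⁴/(8EI) = 53074/EI
  δ_0 = 70058/EI
Tip deflection under a unit load at E: L³/(3EI) = 443.7/EI.
The prop prevents deflection at E: R_E = δ_0/δ_{EE} = 70058/443.7 = 157.9 kN.
Moment equilibrium about D: M_D = Σ(load moments about D) − R_E·L = 2428 − 157.9×11 = 691.3 kN·m.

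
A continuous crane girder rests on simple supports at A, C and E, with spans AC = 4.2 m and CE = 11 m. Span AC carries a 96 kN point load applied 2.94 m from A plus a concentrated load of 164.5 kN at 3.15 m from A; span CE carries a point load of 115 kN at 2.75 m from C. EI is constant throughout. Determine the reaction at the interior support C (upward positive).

Insert a hinge at C; M_C is the redundant, and each span becomes simply supported.
Rotations at C on the released spans (each span's end-slope, ×1/EI):
  span AC: point load 96 at a = 2.94: Pab(L + a)/(6LEI) = 100.8/EI
  span AC: point load 164.5 at a = 3.15: Pab(L + a)/(6LEI) = 158.7/EI
  span CE: point load 115 at a = 2.75: Pab(L + b)/(6LEI) = 761/EI
  relative rotation θ_0 = (259.5 + 761)/EI = 1020/EI
A unit hogging moment at C produces rotation L₁/(3EI) + L₂/(3EI) = 5.067/EI.
Slope continuity at C: θ_0 = M_C·5.067/EI, so M_C = 1020/5.067 = 201.4 kN·m (hogging).
Span AC, ΣM about A with M_C applied at C: R_C^{AC}·4.2 = 800.4 + 201.4, so R_C^{AC} = 238.5 kN and R_A = 260.5 − 238.5 = 21.97 kN.
Span CE, ΣM about E: R_C^{CE}·11 = 948.8 + 201.4, so R_C^{CE} = 104.6 kN and R_E = 115 − 104.6 = 10.44 kN.
R_C = 238.5 + 104.6 = 343.1 kN.

R_C = 343.1 kN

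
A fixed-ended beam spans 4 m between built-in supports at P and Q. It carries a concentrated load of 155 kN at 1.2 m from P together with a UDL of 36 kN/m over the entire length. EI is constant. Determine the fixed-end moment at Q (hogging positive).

M_Q = 87.06 kN·m

Take the two fixed-end moments M_P, M_Q as redundants; the released structure is the simple span PQ.
End rotations of the released simple span under the applied load (×1/EI):
  at P: point load 155 at a = 1.2: Pab(L + b)/(6LEI) = 147.6/EI
  at Q: point load 155 at a = 1.2: Pab(L + a)/(6LEI) = 112.8/EI
  at P: UDL 36: wL³/(24EI) = 96/EI
  at Q: UDL 36: wL³/(24EI) = 96/EI
  θ_P0 = 243.6/EI,  θ_Q0 = 208.8/EI
Flexibility coefficients: a unit moment at one end gives L/(3EI) there and L/(6EI) at the far end, so f₁₁ = f₂₂ = 1.333/EI and f₁₂ = f₂₁ = 0.6667/EI.
Compatibility — zero rotation at each built-in end:
  1.333 M_P + 0.6667 M_Q = 243.6
  0.6667 M_P + 1.333 M_Q = 208.8
Solving the pair gives M_P = 139.1 kN·m and M_Q = 87.06 kN·m (hogging).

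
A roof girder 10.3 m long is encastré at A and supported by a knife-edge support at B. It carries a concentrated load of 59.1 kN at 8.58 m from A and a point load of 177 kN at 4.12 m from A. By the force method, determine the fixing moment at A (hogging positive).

M_A = 399.4 kN·m

Release the roller at B. Primary structure: cantilever fixed at A.
Deflection at B on the released cantilever, summing each load's contribution:
  point load 59.1 at a = 8.58: Pa²(3L − a)/(6EI) = 16185/EI
  point load 177 at a = 4.12: Pa²(3L − a)/(6EI) = 13410/EI
  δ_0 = 29595/EI
Flexibility coefficient — unit upward force at B: δ_{BB} = L³/(3EI) = 364.2/EI.
The prop prevents deflection at B: R_B = δ_0/δ_{BB} = 29595/364.2 = 81.25 kN.
Moment equilibrium about A: M_A = Σ(load moments about A) − R_B·L = 1236 − 81.25×10.3 = 399.4 kN·m.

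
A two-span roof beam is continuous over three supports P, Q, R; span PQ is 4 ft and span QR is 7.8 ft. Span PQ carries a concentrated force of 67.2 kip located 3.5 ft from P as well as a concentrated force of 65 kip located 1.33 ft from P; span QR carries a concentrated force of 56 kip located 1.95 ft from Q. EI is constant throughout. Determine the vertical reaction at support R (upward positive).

Release continuity at Q by inserting a hinge; the redundant is the internal moment M_Q. The primary structure is two simply-supported spans PQ and QR.
Rotations at Q on the released spans (each span's end-slope, ×1/EI):
  span PQ: point load 67.2 at a = 3.5: Pab(L + a)/(6LEI) = 36.75/EI
  span PQ: point load 65 at a = 1.33: Pab(L + a)/(6LEI) = 51.26/EI
  span QR: point load 56 at a = 1.95: Pab(L + b)/(6LEI) = 186.3/EI
  relative rotation θ_0 = (88.01 + 186.3)/EI = 274.3/EI
A unit hogging moment at Q produces rotation L₁/(3EI) + L₂/(3EI) = 3.933/EI.
Slope continuity at Q: θ_0 = M_Q·3.933/EI, so M_Q = 274.3/3.933 = 69.75 kip·ft (hogging).
Span QR, ΣM about R: R_Q^{QR}·7.8 = 327.6 + 69.75, so R_Q^{QR} = 50.94 kip and R_R = 56 − 50.94 = 5.058 kip.

R_R = 5.058 kip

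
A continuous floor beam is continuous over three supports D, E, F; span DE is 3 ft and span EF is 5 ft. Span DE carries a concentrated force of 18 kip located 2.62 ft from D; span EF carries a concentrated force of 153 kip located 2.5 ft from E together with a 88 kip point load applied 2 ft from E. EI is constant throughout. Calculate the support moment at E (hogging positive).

Take M_E as the redundant. Released structure: two simple spans DE and EF with a hinge at E.
Discontinuity in slope at E on the released structure — sum the simple-span end rotations:
  span DE: point load 18 at a = 2.62: Pab(L + a)/(6LEI) = 5.595/EI
  span EF: point load 153 at a = 2.5: Pab(L + b)/(6LEI) = 239.1/EI
  span EF: point load 88 at a = 2: Pab(L + b)/(6LEI) = 140.8/EI
  relative rotation θ_0 = (5.595 + 379.9)/EI = 385.5/EI
A unit hogging moment at E produces rotation L₁/(3EI) + L₂/(3EI) = 2.667/EI.
Compatibility: M_E·(L₁+L₂)/(3EI) = θ_0, giving M_E = 144.5 kip·ft (hogging).

M_E = 144.5 kip·ft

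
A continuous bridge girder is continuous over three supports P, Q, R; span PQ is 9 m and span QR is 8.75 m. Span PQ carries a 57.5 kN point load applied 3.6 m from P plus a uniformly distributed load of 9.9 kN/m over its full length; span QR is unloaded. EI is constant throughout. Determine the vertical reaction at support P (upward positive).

R_P = 68.5 kN

Release continuity at Q by inserting a hinge; the redundant is the internal moment M_Q. The primary structure is two simply-supported spans PQ and QR.
Discontinuity in slope at Q on the released structure — sum the simple-span end rotations:
  span PQ: point load 57.5 at a = 3.6: Pab(L + a)/(6LEI) = 260.8/EI
  span PQ: UDL 9.9: wL³/(24EI) = 300.7/EI
  relative rotation θ_0 = (561.5 + 0)/EI = 561.5/EI
A unit hogging moment at Q produces rotation L₁/(3EI) + L₂/(3EI) = 5.917/EI.
Compatibility: M_Q·(L₁+L₂)/(3EI) = θ_0, giving M_Q = 94.91 kN·m (hogging).
Span PQ, ΣM about P with M_Q applied at Q: R_Q^{PQ}·9 = 608 + 94.91, so R_Q^{PQ} = 78.1 kN and R_P = 146.6 − 78.1 = 68.5 kN.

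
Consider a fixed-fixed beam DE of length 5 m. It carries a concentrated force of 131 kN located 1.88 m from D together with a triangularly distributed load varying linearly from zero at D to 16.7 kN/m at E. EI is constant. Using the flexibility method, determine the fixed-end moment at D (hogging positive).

M_D = 109.8 kN·m

Take the two fixed-end moments M_D, M_E as redundants; the released structure is the simple span DE.
Simple-span end rotations at D and E under the given loads:
  at D: point load 131 at a = 1.88: Pab(L + b)/(6LEI) = 208/EI
  at E: point load 131 at a = 1.88: Pab(L + a)/(6LEI) = 176.2/EI
  at D: triangular load, peak 16.7: 7w₀L³/(360EI) = 40.59/EI
  at E: triangular load, peak 16.7: w₀L³/(45EI) = 46.39/EI
  θ_D0 = 248.6/EI,  θ_E0 = 222.6/EI
Flexibility coefficients: a unit moment at one end gives L/(3EI) there and L/(6EI) at the far end, so f₁₁ = f₂₂ = 1.667/EI and f₁₂ = f₂₁ = 0.8333/EI.
Compatibility — zero rotation at each built-in end:
  1.667 M_D + 0.8333 M_E = 248.6
  0.8333 M_D + 1.667 M_E = 222.6
Solving the pair gives M_D = 109.8 kN·m and M_E = 78.66 kN·m (hogging).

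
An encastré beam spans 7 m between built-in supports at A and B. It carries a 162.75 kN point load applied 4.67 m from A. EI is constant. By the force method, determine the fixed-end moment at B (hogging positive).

Release both end moments; the primary structure is a simply-supported span AB with redundants M_A and M_B.
End rotations of the released simple span under the applied load (×1/EI):
  at A: point load 162.75 at a = 4.67: Pab(L + b)/(6LEI) = 393.4/EI
  at B: point load 162.75 at a = 4.67: Pab(L + a)/(6LEI) = 492.1/EI
  θ_A0 = 393.4/EI,  θ_B0 = 492.1/EI
Flexibility coefficients: a unit moment at one end gives L/(3EI) there and L/(6EI) at the far end, so f₁₁ = f₂₂ = 2.333/EI and f₁₂ = f₂₁ = 1.167/EI.
Compatibility — zero rotation at each built-in end:
  2.333 M_A + 1.167 M_B = 393.4
  1.167 M_A + 2.333 M_B = 492.1
Solving the pair gives M_A = 84.21 kN·m and M_B = 168.8 kN·m (hogging).

M_B = 168.8 kN·m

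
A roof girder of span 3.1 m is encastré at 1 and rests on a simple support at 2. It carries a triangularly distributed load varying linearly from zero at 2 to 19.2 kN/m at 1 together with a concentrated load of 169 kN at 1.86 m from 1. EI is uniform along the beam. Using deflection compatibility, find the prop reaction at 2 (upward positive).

Remove the prop at 2; the released (primary) structure is a cantilever built in at 1.
Downward deflection at the released point 2 due to the loads:
  triangular load, peak 19.2 at the fixed end: w₀L⁴/(30EI) = 59.11/EI
  point load 169 at a = 1.86: Pa²(3L − a)/(6EI) = 725/EI
  δ_0 = 784.1/EI
Tip deflection under a unit load at 2: L³/(3EI) = 9.93/EI.
Compatibility at 2: δ_0 − R_2·δ_{22} = 0, so R_2 = 784.1/9.93 = 78.96 kN.

R_2 = 78.96 kN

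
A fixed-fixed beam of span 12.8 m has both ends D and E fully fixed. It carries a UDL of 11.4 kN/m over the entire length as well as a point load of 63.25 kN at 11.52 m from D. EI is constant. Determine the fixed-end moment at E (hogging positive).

Take the two fixed-end moments M_D, M_E as redundants; the released structure is the simple span DE.
End rotations of the released simple span under the applied load (×1/EI):
  at D: UDL 11.4: wL³/(24EI) = 996.1/EI
  at E: UDL 11.4: wL³/(24EI) = 996.1/EI
  at D: point load 63.25 at a = 11.52: Pab(L + b)/(6LEI) = 171/EI
  at E: point load 63.25 at a = 11.52: Pab(L + a)/(6LEI) = 295.3/EI
  θ_D0 = 1167/EI,  θ_E0 = 1291/EI
Flexibility coefficients: a unit moment at one end gives L/(3EI) there and L/(6EI) at the far end, so f₁₁ = f₂₂ = 4.267/EI and f₁₂ = f₂₁ = 2.133/EI.
Compatibility — zero rotation at each built-in end:
  4.267 M_D + 2.133 M_E = 1167
  2.133 M_D + 4.267 M_E = 1291
Solving the pair gives M_D = 162.9 kN·m and M_E = 221.2 kN·m (hogging).

M_E = 221.2 kN·m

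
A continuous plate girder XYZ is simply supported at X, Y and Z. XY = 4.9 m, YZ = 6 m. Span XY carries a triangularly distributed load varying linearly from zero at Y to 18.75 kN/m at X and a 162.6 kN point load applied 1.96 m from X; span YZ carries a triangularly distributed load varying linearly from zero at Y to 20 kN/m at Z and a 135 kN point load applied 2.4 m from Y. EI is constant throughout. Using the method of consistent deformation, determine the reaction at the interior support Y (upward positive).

R_Y = 248.3 kN

Release continuity at Y by inserting a hinge; the redundant is the internal moment M_Y. The primary structure is two simply-supported spans XY and YZ.
Discontinuity in slope at Y on the released structure — sum the simple-span end rotations:
  span XY: triangular load, peak 18.75: 7w₀L³/(360EI) = 42.89/EI
  span XY: point load 162.6 at a = 1.96: Pab(L + a)/(6LEI) = 218.6/EI
  span YZ: triangular load, peak 20: 7w₀L³/(360EI) = 84/EI
  span YZ: point load 135 at a = 2.4: Pab(L + b)/(6LEI) = 311/EI
  relative rotation θ_0 = (261.5 + 395)/EI = 656.6/EI
A unit hogging moment at Y produces rotation L₁/(3EI) + L₂/(3EI) = 3.633/EI.
Compatibility: M_Y·(L₁+L₂)/(3EI) = θ_0, giving M_Y = 180.7 kN·m (hogging).
Span XY, ΣM about X with M_Y applied at Y: R_Y^{XY}·4.9 = 393.7 + 180.7, so R_Y^{XY} = 117.2 kN and R_X = 208.5 − 117.2 = 91.31 kN.
Span YZ, ΣM about Z: R_Y^{YZ}·6 = 606 + 180.7, so R_Y^{YZ} = 131.1 kN and R_Z = 195 − 131.1 = 63.88 kN.
R_Y = 117.2 + 131.1 = 248.3 kN.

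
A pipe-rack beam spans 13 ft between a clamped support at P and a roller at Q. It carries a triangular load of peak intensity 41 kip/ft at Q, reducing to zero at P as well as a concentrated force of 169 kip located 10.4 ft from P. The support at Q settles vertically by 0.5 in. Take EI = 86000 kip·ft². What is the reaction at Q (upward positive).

R_Q = 260.7 kip

Release the roller at Q. Primary structure: cantilever fixed at P.
Free-end deflection of the primary structure under the applied loading (downward +):
  triangular load, peak 41 at the free end: 11w₀L⁴/(120EI) = 107342/EI
  point load 169 at a = 10.4: Pa²(3L − a)/(6EI) = 87130/EI
  δ_0 = 194472/EI
Flexibility coefficient — unit upward force at Q: δ_{QQ} = L³/(3EI) = 732.3/EI.
With EI = 86000 kip·ft²: δ_0 = 2.2613 ft and δ_{QQ} = 0.008516 ft/kip.
Compatibility — the beam at Q must follow the support down by 0.04167 ft: δ_0 − R_Q·δ_{QQ} = 0.04167, so R_Q = (2.2613 − 0.04167)/0.008516 = 260.7 kip.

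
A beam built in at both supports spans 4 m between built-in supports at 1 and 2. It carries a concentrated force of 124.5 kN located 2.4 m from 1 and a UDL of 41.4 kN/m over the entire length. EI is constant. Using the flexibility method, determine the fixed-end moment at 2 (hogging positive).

M_2 = 126.9 kN·m

Take the two fixed-end moments M_1, M_2 as redundants; the released structure is the simple span 12.
On the primary (simply-supported) span, the end slopes from the loading are:
  at 1: point load 124.5 at a = 2.4: Pab(L + b)/(6LEI) = 111.6/EI
  at 2: point load 124.5 at a = 2.4: Pab(L + a)/(6LEI) = 127.5/EI
  at 1: UDL 41.4: wL³/(24EI) = 110.4/EI
  at 2: UDL 41.4: wL³/(24EI) = 110.4/EI
  θ_10 = 222/EI,  θ_20 = 237.9/EI
Flexibility coefficients: a unit moment at one end gives L/(3EI) there and L/(6EI) at the far end, so f₁₁ = f₂₂ = 1.333/EI and f₁₂ = f₂₁ = 0.6667/EI.
Compatibility — zero rotation at each built-in end:
  1.333 M_1 + 0.6667 M_2 = 222
  0.6667 M_1 + 1.333 M_2 = 237.9
Solving the pair gives M_1 = 103 kN·m and M_2 = 126.9 kN·m (hogging).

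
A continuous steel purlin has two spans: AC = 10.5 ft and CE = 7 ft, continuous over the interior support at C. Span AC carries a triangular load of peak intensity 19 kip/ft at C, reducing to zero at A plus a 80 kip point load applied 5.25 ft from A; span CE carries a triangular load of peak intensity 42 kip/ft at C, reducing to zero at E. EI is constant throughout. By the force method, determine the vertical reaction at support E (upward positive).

R_E = 15.69 kip

Take M_C as the redundant. Released structure: two simple spans AC and CE with a hinge at C.
Discontinuity in slope at C on the released structure — sum the simple-span end rotations:
  span AC: triangular load, peak 19: w₀L³/(45EI) = 488.8/EI
  span AC: point load 80 at a = 5.25: Pab(L + a)/(6LEI) = 551.2/EI
  span CE: triangular load, peak 42: w₀L³/(45EI) = 320.1/EI
  relative rotation θ_0 = (1040 + 320.1)/EI = 1360/EI
A unit hogging moment at C produces rotation L₁/(3EI) + L₂/(3EI) = 5.833/EI.
Slope continuity at C: θ_0 = M_C·5.833/EI, so M_C = 1360/5.833 = 233.2 kip·ft (hogging).
Span CE, ΣM about E: R_C^{CE}·7 = 686 + 233.2, so R_C^{CE} = 131.3 kip and R_E = 147 − 131.3 = 15.69 kip.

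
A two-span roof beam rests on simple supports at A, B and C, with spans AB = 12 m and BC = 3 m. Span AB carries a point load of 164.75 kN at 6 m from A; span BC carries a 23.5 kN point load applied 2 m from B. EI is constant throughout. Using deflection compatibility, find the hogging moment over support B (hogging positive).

M_B = 298.6 kN·m

Take M_B as the redundant. Released structure: two simple spans AB and BC with a hinge at B.
Discontinuity in slope at B on the released structure — sum the simple-span end rotations:
  span AB: point load 164.75 at a = 6: Pab(L + a)/(6LEI) = 1483/EI
  span BC: point load 23.5 at a = 2: Pab(L + b)/(6LEI) = 10.44/EI
  relative rotation θ_0 = (1483 + 10.44)/EI = 1493/EI
A unit hogging moment at B produces rotation L₁/(3EI) + L₂/(3EI) = 5/EI.
Slope continuity at B: θ_0 = M_B·5/EI, so M_B = 1493/5 = 298.6 kN·m (hogging).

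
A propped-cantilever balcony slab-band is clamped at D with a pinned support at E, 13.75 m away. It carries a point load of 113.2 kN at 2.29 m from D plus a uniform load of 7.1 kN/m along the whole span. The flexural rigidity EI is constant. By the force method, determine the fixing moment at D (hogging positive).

Release the roller at E. Primary structure: cantilever fixed at D.
Free-end deflection of the primary structure under the applied loading (downward +):
  point load 113.2 at a = 2.29: Pa²(3L − a)/(6EI) = 3855/EI
  UDL 7.1: wL⁴/(8EI) = 31723/EI
  δ_0 = 35578/EI
Flexibility coefficient — unit upward force at E: δ_{EE} = L³/(3EI) = 866.5/EI.
The prop prevents deflection at E: R_E = δ_0/δ_{EE} = 35578/866.5 = 41.06 kN.
Moment equilibrium about D: M_D = Σ(load moments about D) − R_E·L = 930.4 − 41.06×13.75 = 365.9 kN·m.

M_D = 365.9 kN·m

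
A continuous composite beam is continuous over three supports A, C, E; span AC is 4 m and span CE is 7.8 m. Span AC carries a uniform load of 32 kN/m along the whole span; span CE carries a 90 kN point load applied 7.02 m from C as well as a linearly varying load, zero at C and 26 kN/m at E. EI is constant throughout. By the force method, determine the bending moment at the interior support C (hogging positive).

Take M_C as the redundant. Released structure: two simple spans AC and CE with a hinge at C.
Rotations at C on the released spans (each span's end-slope, ×1/EI):
  span AC: UDL 32: wL³/(24EI) = 85.33/EI
  span CE: point load 90 at a = 7.02: Pab(L + b)/(6LEI) = 90.35/EI
  span CE: triangular load, peak 26: 7w₀L³/(360EI) = 239.9/EI
  relative rotation θ_0 = (85.33 + 330.3)/EI = 415.6/EI
A unit hogging moment at C produces rotation L₁/(3EI) + L₂/(3EI) = 3.933/EI.
Slope continuity at C: θ_0 = M_C·3.933/EI, so M_C = 415.6/3.933 = 105.7 kN·m (hogging).

M_C = 105.7 kN·m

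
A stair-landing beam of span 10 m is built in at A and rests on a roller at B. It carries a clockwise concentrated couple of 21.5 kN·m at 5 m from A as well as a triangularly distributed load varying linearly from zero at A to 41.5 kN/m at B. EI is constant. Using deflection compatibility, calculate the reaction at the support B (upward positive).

R_B = 116.5 kN

Choose R_B as the redundant. The primary structure is the cantilever fixed at A.
Downward deflection at the released point B due to the loads:
  clockwise couple 21.5 at a = 5: M₀a(2L − a)/(2EI) = 806.2/EI
  triangular load, peak 41.5 at the free end: 11w₀L⁴/(120EI) = 38042/EI
  δ_0 = 38848/EI
Flexibility coefficient — unit upward force at B: δ_{BB} = L³/(3EI) = 333.3/EI.
The prop prevents deflection at B: R_B = δ_0/δ_{BB} = 38848/333.3 = 116.5 kN.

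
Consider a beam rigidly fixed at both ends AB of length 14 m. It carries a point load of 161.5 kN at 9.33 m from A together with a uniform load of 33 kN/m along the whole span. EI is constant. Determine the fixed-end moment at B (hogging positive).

M_B = 874 kN·m

Release both end moments; the primary structure is a simply-supported span AB with redundants M_A and M_B.
End rotations of the released simple span under the applied load (×1/EI):
  at A: point load 161.5 at a = 9.33: Pab(L + b)/(6LEI) = 1564/EI
  at B: point load 161.5 at a = 9.33: Pab(L + a)/(6LEI) = 1954/EI
  at A: UDL 33: wL³/(24EI) = 3773/EI
  at B: UDL 33: wL³/(24EI) = 3773/EI
  θ_A0 = 5337/EI,  θ_B0 = 5727/EI
Flexibility coefficients: a unit moment at one end gives L/(3EI) there and L/(6EI) at the far end, so f₁₁ = f₂₂ = 4.667/EI and f₁₂ = f₂₁ = 2.333/EI.
Compatibility — zero rotation at each built-in end:
  4.667 M_A + 2.333 M_B = 5337
  2.333 M_A + 4.667 M_B = 5727
Solving the pair gives M_A = 706.7 kN·m and M_B = 874 kN·m (hogging).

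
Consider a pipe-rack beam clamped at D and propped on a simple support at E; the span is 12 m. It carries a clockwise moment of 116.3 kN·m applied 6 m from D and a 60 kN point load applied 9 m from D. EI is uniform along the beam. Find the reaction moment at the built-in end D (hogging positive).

M_D = 69.84 kN·m

Take the reaction at E as the redundant and release it; the primary structure is a cantilever fixed at D.
Deflection at E on the released cantilever, summing each load's contribution:
  clockwise couple 116.3 at a = 6: M₀a(2L − a)/(2EI) = 6280/EI
  point load 60 at a = 9: Pa²(3L − a)/(6EI) = 21870/EI
  δ_0 = 28150/EI
Flexibility coefficient — unit upward force at E: δ_{EE} = L³/(3EI) = 576/EI.
Compatibility at E: δ_0 − R_E·δ_{EE} = 0, so R_E = 28150/576 = 48.87 kN.
Moment equilibrium about D: M_D = Σ(load moments about D) − R_E·L = 656.3 − 48.87×12 = 69.84 kN·m.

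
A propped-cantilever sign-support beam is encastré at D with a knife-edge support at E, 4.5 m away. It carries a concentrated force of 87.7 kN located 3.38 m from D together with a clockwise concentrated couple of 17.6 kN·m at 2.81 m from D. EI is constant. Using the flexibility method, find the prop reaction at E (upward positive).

R_E = 60.67 kN

Release the roller at E. Primary structure: cantilever fixed at D.
Downward deflection at the released point E due to the loads:
  point load 87.7 at a = 3.38: Pa²(3L − a)/(6EI) = 1690/EI
  clockwise couple 17.6 at a = 2.81: M₀a(2L − a)/(2EI) = 153.1/EI
  δ_0 = 1843/EI
Tip deflection under a unit load at E: L³/(3EI) = 30.38/EI.
The prop prevents deflection at E: R_E = δ_0/δ_{EE} = 1843/30.38 = 60.67 kN.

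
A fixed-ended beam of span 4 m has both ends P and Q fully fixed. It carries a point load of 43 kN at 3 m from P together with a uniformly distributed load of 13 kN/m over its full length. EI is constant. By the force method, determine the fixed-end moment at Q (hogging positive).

M_Q = 41.52 kN·m

Take the two fixed-end moments M_P, M_Q as redundants; the released structure is the simple span PQ.
End rotations of the released simple span under the applied load (×1/EI):
  at P: point load 43 at a = 3: Pab(L + b)/(6LEI) = 26.88/EI
  at Q: point load 43 at a = 3: Pab(L + a)/(6LEI) = 37.62/EI
  at P: UDL 13: wL³/(24EI) = 34.67/EI
  at Q: UDL 13: wL³/(24EI) = 34.67/EI
  θ_P0 = 61.54/EI,  θ_Q0 = 72.29/EI
Flexibility coefficients: a unit moment at one end gives L/(3EI) there and L/(6EI) at the far end, so f₁₁ = f₂₂ = 1.333/EI and f₁₂ = f₂₁ = 0.6667/EI.
Compatibility — zero rotation at each built-in end:
  1.333 M_P + 0.6667 M_Q = 61.54
  0.6667 M_P + 1.333 M_Q = 72.29
Solving the pair gives M_P = 25.4 kN·m and M_Q = 41.52 kN·m (hogging).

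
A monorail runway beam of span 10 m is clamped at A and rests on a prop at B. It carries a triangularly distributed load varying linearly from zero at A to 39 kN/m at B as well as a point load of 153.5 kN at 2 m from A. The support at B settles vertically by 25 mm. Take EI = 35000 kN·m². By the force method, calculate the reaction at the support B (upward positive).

R_B = 113.2 kN

Take the reaction at B as the redundant and release it; the primary structure is a cantilever fixed at A.
Free-end deflection of the primary structure under the applied loading (downward +):
  triangular load, peak 39 at the free end: 11w₀L⁴/(120EI) = 35750/EI
  point load 153.5 at a = 2: Pa²(3L − a)/(6EI) = 2865/EI
  δ_0 = 38615/EI
Flexibility coefficient — unit upward force at B: δ_{BB} = L³/(3EI) = 333.3/EI.
With EI = 35000 kN·m²: δ_0 = 1.1033 m and δ_{BB} = 0.009524 m/kN.
Compatibility — the beam at B must follow the support down by 0.025 m: δ_0 − R_B·δ_{BB} = 0.025, so R_B = (1.1033 − 0.025)/0.009524 = 113.2 kN.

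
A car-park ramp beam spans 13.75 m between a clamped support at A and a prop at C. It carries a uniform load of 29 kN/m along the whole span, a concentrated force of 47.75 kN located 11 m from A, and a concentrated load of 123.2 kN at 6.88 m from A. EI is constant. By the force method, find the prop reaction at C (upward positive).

R_C = 221.7 kN

Release the roller at C. Primary structure: cantilever fixed at A.
Primary-structure tip deflection at C by superposition:
  UDL 29: wL⁴/(8EI) = 129574/EI
  point load 47.75 at a = 11: Pa²(3L − a)/(6EI) = 29129/EI
  point load 123.2 at a = 6.88: Pa²(3L − a)/(6EI) = 33405/EI
  δ_0 = 192109/EI
Tip deflection under a unit load at C: L³/(3EI) = 866.5/EI.
Compatibility at C: δ_0 − R_C·δ_{CC} = 0, so R_C = 192109/866.5 = 221.7 kN.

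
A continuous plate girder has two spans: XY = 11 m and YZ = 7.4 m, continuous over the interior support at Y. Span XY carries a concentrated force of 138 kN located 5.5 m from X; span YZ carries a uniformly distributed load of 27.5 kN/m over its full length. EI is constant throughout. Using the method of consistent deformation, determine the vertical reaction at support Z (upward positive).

Take M_Y as the redundant. Released structure: two simple spans XY and YZ with a hinge at Y.
Discontinuity in slope at Y on the released structure — sum the simple-span end rotations:
  span XY: point load 138 at a = 5.5: Pab(L + a)/(6LEI) = 1044/EI
  span YZ: UDL 27.5: wL³/(24EI) = 464.3/EI
  relative rotation θ_0 = (1044 + 464.3)/EI = 1508/EI
A unit hogging moment at Y produces rotation L₁/(3EI) + L₂/(3EI) = 6.133/EI.
Slope continuity at Y: θ_0 = M_Y·6.133/EI, so M_Y = 1508/6.133 = 245.9 kN·m (hogging).
Span YZ, ΣM about Z: R_Y^{YZ}·7.4 = 753 + 245.9, so R_Y^{YZ} = 135 kN and R_Z = 203.5 − 135 = 68.53 kN.

R_Z = 68.53 kN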